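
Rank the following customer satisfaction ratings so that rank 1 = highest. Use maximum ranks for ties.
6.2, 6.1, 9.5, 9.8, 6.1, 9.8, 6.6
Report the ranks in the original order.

Sorted (descending): 9.8, 9.8, 9.5, 6.6, 6.2, 6.1, 6.1
The 2 values of 9.8 occupy positions 1–2 → each gets rank 2.
The 2 values of 6.1 occupy positions 6–7 → each gets rank 7.

5, 7, 3, 2, 7, 2, 4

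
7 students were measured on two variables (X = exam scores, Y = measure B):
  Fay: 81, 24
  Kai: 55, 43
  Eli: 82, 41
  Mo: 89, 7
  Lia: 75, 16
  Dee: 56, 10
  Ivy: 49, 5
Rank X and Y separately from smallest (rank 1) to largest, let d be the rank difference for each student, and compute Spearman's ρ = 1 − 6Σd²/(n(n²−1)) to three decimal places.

Ranks of variable 1: 5, 2, 6, 7, 4, 3, 1
Ranks of variable 2: 5, 7, 6, 2, 4, 3, 1
d = r₁ − r₂: 0, -5, 0, 5, 0, 0, 0
d²: 0, 25, 0, 25, 0, 0, 0; Σd² = 50
ρ = 1 − 6·50/(7·48) = 1 − 300/336 = 0.107

0.107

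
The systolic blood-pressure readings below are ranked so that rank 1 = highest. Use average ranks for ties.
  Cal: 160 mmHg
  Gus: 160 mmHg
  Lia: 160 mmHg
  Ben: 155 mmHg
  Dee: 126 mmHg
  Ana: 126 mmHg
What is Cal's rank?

Sorted (descending): 160, 160, 160, 155, 126, 126
The 3 values of 160 occupy positions 1–3 → average rank 2.
The 2 values of 126 occupy positions 5–6 → average rank (5+6)/2 = 5.5.
Cal has value 160 mmHg → rank 2.

2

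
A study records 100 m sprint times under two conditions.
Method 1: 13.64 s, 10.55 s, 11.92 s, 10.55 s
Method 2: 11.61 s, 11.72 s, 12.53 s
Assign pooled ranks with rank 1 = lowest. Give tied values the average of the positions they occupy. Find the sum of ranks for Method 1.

15

Sorted (ascending): 10.55, 10.55, 11.61, 11.72, 11.92, 12.53, 13.64
The 2 values of 10.55 occupy positions 1–2 → average rank (1+2)/2 = 1.5.
Method 1 values → pooled ranks: 13.64→7, 10.55→1.5, 11.92→5, 10.55→1.5
Rank sum = 7 + 1.5 + 5 + 1.5 = 15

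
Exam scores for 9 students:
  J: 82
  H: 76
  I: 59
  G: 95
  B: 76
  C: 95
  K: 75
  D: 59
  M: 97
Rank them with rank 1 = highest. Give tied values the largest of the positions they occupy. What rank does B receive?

Sorted (descending): 97, 95, 95, 82, 76, 76, 75, 59, 59
The 2 values of 95 occupy positions 2–3 → each gets rank 3.
The 2 values of 76 occupy positions 5–6 → each gets rank 6.
The 2 values of 59 occupy positions 8–9 → each gets rank 9.
B has value 76 → rank 6.

6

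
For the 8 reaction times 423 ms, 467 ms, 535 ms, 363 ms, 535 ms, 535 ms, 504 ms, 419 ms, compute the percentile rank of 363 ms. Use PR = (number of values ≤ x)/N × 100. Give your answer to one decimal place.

N = 8.
Strictly below 363: 0. Equal to 363: 1.
PR = 1/8 × 100 = 12.5

12.5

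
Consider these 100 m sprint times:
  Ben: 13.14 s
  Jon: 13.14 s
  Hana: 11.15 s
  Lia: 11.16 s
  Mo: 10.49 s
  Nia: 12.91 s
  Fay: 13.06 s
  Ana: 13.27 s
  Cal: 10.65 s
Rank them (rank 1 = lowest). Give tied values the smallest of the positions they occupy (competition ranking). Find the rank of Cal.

Sorted (ascending): 10.49, 10.65, 11.15, 11.16, 12.91, 13.06, 13.14, 13.14, 13.27
The 2 values of 13.14 occupy positions 7–8 → each gets rank 7.
Cal has value 10.65 s → rank 2.

2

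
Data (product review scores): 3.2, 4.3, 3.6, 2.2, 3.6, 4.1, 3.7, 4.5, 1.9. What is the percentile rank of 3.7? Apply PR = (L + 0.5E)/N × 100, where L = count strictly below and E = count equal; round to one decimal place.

N = 9.
Strictly below 3.7: 5. Equal to 3.7: 1.
PR = (5 + 0.5·1)/9 × 100 = 61.1

61.1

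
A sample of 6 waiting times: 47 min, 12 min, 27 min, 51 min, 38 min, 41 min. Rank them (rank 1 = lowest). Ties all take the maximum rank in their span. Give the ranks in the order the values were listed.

Sorted (ascending): 12, 27, 38, 41, 47, 51
No ties — each value takes its position as its rank.

5, 1, 2, 6, 3, 4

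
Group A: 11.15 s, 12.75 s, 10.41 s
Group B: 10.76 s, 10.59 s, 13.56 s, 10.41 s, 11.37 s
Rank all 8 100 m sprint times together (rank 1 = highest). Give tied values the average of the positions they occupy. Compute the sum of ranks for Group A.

Sorted (descending): 13.56, 12.75, 11.37, 11.15, 10.76, 10.59, 10.41, 10.41
The 2 values of 10.41 occupy positions 7–8 → average rank (7+8)/2 = 7.5.
Group A values → pooled ranks: 11.15→4, 12.75→2, 10.41→7.5
Rank sum = 4 + 2 + 7.5 = 13.5

13.5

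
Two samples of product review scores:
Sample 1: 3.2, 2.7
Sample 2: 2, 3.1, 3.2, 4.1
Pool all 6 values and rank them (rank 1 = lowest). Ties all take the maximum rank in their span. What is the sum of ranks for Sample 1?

7

Sorted (ascending): 2, 2.7, 3.1, 3.2, 3.2, 4.1
The 2 values of 3.2 occupy positions 4–5 → each gets rank 5.
Sample 1 values → pooled ranks: 3.2→5, 2.7→2
Rank sum = 5 + 2 = 7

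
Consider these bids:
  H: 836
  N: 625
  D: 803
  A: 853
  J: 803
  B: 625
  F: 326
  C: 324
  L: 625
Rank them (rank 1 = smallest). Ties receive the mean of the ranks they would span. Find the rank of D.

Sorted (ascending): 324, 326, 625, 625, 625, 803, 803, 836, 853
The 3 values of 625 occupy positions 3–5 → average rank 4.
The 2 values of 803 occupy positions 6–7 → average rank (6+7)/2 = 6.5.
D has value 803 → rank 6.5.

6.5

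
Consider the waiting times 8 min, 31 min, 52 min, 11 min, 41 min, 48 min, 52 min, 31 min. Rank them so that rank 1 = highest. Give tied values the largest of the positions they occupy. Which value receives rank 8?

Sorted (descending): 52, 52, 48, 41, 31, 31, 11, 8
The 2 values of 52 occupy positions 1–2 → each gets rank 2.
The 2 values of 31 occupy positions 5–6 → each gets rank 6.
Rank 8 → value 8.

8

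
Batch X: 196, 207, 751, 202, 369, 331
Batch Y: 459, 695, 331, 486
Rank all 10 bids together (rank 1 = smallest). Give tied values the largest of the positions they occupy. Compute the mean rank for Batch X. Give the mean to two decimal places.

Sorted (ascending): 196, 202, 207, 331, 331, 369, 459, 486, 695, 751
The 2 values of 331 occupy positions 4–5 → each gets rank 5.
Batch X values → pooled ranks: 196→1, 207→3, 751→10, 202→2, 369→6, 331→5
Mean rank = (1 + 3 + 10 + 2 + 6 + 5) / 6 = 4.50

4.50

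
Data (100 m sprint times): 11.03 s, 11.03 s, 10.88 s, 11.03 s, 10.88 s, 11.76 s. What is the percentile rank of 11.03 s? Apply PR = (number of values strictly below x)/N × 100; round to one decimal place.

33.3

N = 6.
Strictly below 11.03: 2. Equal to 11.03: 3.
PR = 2/6 × 100 = 33.3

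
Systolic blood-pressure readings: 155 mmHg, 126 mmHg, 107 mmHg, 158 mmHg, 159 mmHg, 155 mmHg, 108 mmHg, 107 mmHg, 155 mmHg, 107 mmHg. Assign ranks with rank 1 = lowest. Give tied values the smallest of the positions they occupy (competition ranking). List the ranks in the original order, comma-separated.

Sorted (ascending): 107, 107, 107, 108, 126, 155, 155, 155, 158, 159
The 3 values of 107 occupy positions 1–3 → each gets rank 1.
The 3 values of 155 occupy positions 6–8 → each gets rank 6.

6, 5, 1, 9, 10, 6, 4, 1, 6, 1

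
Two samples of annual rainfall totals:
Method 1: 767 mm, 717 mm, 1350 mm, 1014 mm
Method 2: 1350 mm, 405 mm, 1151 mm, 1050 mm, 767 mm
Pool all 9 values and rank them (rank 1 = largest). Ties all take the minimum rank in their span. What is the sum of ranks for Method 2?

23

Sorted (descending): 1350, 1350, 1151, 1050, 1014, 767, 767, 717, 405
The 2 values of 1350 occupy positions 1–2 → each gets rank 1.
The 2 values of 767 occupy positions 6–7 → each gets rank 6.
Method 2 values → pooled ranks: 1350→1, 405→9, 1151→3, 1050→4, 767→6
Rank sum = 1 + 9 + 3 + 4 + 6 = 23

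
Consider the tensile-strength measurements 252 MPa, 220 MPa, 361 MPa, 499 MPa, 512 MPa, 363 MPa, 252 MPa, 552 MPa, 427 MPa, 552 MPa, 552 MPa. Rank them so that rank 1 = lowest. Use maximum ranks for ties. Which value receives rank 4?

361

Sorted (ascending): 220, 252, 252, 361, 363, 427, 499, 512, 552, 552, 552
The 2 values of 252 occupy positions 2–3 → each gets rank 3.
The 3 values of 552 occupy positions 9–11 → each gets rank 11.
Rank 4 → value 361.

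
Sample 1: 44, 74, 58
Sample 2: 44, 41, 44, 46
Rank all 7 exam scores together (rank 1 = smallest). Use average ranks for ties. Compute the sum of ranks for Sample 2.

12

Sorted (ascending): 41, 44, 44, 44, 46, 58, 74
The 3 values of 44 occupy positions 2–4 → average rank 3.
Sample 2 values → pooled ranks: 44→3, 41→1, 44→3, 46→5
Rank sum = 3 + 1 + 3 + 5 = 12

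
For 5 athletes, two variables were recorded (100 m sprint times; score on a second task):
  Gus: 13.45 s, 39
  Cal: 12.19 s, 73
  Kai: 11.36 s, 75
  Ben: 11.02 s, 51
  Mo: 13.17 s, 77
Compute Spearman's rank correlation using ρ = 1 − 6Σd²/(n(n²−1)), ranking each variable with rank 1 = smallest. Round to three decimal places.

-0.100

Ranks of variable 1: 5, 3, 2, 1, 4
Ranks of variable 2: 1, 3, 4, 2, 5
d = r₁ − r₂: 4, 0, -2, -1, -1
d²: 16, 0, 4, 1, 1; Σd² = 22
ρ = 1 − 6·22/(5·24) = 1 − 132/120 = -0.100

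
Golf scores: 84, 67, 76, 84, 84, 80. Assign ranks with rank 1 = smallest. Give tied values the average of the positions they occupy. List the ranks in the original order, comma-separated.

5, 1, 2, 5, 5, 3

Sorted (ascending): 67, 76, 80, 84, 84, 84
The 3 values of 84 occupy positions 4–6 → average rank 5.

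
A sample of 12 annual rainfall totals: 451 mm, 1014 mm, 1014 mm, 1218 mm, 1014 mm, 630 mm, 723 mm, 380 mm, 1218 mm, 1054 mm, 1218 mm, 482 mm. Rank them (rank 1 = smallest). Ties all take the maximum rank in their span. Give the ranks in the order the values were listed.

Sorted (ascending): 380, 451, 482, 630, 723, 1014, 1014, 1014, 1054, 1218, 1218, 1218
The 3 values of 1014 occupy positions 6–8 → each gets rank 8.
The 3 values of 1218 occupy positions 10–12 → each gets rank 12.

2, 8, 8, 12, 8, 4, 5, 1, 12, 9, 12, 3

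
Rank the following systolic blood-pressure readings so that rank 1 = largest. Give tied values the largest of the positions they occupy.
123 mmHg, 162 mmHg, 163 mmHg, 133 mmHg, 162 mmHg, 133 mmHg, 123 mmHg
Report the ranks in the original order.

7, 3, 1, 5, 3, 5, 7

Sorted (descending): 163, 162, 162, 133, 133, 123, 123
The 2 values of 162 occupy positions 2–3 → each gets rank 3.
The 2 values of 133 occupy positions 4–5 → each gets rank 5.
The 2 values of 123 occupy positions 6–7 → each gets rank 7.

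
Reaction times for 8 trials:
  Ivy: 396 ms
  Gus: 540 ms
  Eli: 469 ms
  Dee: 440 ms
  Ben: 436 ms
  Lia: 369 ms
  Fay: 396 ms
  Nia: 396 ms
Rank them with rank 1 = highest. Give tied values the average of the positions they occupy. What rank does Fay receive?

6

Sorted (descending): 540, 469, 440, 436, 396, 396, 396, 369
The 3 values of 396 occupy positions 5–7 → average rank 6.
Fay has value 396 ms → rank 6.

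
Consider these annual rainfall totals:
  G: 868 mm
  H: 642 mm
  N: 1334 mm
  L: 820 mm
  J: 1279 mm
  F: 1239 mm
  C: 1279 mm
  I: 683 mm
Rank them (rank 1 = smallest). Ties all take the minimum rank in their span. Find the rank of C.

6

Sorted (ascending): 642, 683, 820, 868, 1239, 1279, 1279, 1334
The 2 values of 1279 occupy positions 6–7 → each gets rank 6.
C has value 1279 mm → rank 6.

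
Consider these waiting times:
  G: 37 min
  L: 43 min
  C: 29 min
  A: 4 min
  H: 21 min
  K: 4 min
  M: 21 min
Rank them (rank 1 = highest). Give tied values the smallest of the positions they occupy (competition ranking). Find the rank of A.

6

Sorted (descending): 43, 37, 29, 21, 21, 4, 4
The 2 values of 21 occupy positions 4–5 → each gets rank 4.
The 2 values of 4 occupy positions 6–7 → each gets rank 6.
A has value 4 min → rank 6.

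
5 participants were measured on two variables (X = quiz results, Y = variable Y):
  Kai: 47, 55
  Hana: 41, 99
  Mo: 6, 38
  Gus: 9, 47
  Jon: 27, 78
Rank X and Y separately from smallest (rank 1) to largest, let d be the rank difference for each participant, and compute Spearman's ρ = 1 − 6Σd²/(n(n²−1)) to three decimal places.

Ranks of variable 1: 5, 4, 1, 2, 3
Ranks of variable 2: 3, 5, 1, 2, 4
d = r₁ − r₂: 2, -1, 0, 0, -1
d²: 4, 1, 0, 0, 1; Σd² = 6
ρ = 1 − 6·6/(5·24) = 1 − 36/120 = 0.700

0.700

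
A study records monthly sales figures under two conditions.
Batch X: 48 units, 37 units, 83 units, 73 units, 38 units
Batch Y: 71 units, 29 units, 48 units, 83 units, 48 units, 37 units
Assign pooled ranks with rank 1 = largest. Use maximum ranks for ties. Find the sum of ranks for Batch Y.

41

Sorted (descending): 83, 83, 73, 71, 48, 48, 48, 38, 37, 37, 29
The 2 values of 83 occupy positions 1–2 → each gets rank 2.
The 3 values of 48 occupy positions 5–7 → each gets rank 7.
The 2 values of 37 occupy positions 9–10 → each gets rank 10.
Batch Y values → pooled ranks: 71→4, 29→11, 48→7, 83→2, 48→7, 37→10
Rank sum = 4 + 11 + 7 + 2 + 7 + 10 = 41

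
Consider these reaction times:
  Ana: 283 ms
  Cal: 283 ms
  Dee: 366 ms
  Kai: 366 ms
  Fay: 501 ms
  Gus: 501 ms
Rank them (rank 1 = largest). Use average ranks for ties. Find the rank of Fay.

Sorted (descending): 501, 501, 366, 366, 283, 283
The 2 values of 501 occupy positions 1–2 → average rank (1+2)/2 = 1.5.
The 2 values of 366 occupy positions 3–4 → average rank (3+4)/2 = 3.5.
The 2 values of 283 occupy positions 5–6 → average rank (5+6)/2 = 5.5.
Fay has value 501 ms → rank 1.5.

1.5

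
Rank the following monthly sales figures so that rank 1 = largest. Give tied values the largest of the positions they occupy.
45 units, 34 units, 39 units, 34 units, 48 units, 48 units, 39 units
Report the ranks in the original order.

Sorted (descending): 48, 48, 45, 39, 39, 34, 34
The 2 values of 48 occupy positions 1–2 → each gets rank 2.
The 2 values of 39 occupy positions 4–5 → each gets rank 5.
The 2 values of 34 occupy positions 6–7 → each gets rank 7.

3, 7, 5, 7, 2, 2, 5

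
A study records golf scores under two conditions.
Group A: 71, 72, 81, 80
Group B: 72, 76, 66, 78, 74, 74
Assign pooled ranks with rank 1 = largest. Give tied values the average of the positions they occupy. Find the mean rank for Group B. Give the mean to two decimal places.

5.92

Sorted (descending): 81, 80, 78, 76, 74, 74, 72, 72, 71, 66
The 2 values of 74 occupy positions 5–6 → average rank (5+6)/2 = 5.5.
The 2 values of 72 occupy positions 7–8 → average rank (7+8)/2 = 7.5.
Group B values → pooled ranks: 72→7.5, 76→4, 66→10, 78→3, 74→5.5, 74→5.5
Mean rank = (7.5 + 4 + 10 + 3 + 5.5 + 5.5) / 6 = 5.92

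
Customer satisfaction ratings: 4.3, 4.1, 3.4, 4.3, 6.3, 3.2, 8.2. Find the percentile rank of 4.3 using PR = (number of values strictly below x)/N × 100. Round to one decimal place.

N = 7.
Strictly below 4.3: 3. Equal to 4.3: 2.
PR = 3/7 × 100 = 42.9

42.9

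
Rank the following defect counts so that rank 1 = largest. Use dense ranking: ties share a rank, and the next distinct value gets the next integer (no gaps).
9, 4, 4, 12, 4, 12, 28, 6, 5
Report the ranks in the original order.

Sorted (descending): 28, 12, 12, 9, 6, 5, 4, 4, 4
The 2 values of 12 share dense rank 2.
The 3 values of 4 share dense rank 6.
Remaining distinct values take the next consecutive integers.

3, 6, 6, 2, 6, 2, 1, 4, 5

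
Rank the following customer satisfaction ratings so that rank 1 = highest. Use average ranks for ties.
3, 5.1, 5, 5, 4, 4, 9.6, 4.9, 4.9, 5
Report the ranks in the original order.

Sorted (descending): 9.6, 5.1, 5, 5, 5, 4.9, 4.9, 4, 4, 3
The 3 values of 5 occupy positions 3–5 → average rank 4.
The 2 values of 4.9 occupy positions 6–7 → average rank (6+7)/2 = 6.5.
The 2 values of 4 occupy positions 8–9 → average rank (8+9)/2 = 8.5.

10, 2, 4, 4, 8.5, 8.5, 1, 6.5, 6.5, 4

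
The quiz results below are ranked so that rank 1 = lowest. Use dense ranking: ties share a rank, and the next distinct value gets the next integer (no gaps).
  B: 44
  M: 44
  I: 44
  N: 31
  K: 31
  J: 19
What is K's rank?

Sorted (ascending): 19, 31, 31, 44, 44, 44
The 2 values of 31 share dense rank 2.
The 3 values of 44 share dense rank 3.
Remaining distinct values take the next consecutive integers.
K has value 31 → rank 2.

2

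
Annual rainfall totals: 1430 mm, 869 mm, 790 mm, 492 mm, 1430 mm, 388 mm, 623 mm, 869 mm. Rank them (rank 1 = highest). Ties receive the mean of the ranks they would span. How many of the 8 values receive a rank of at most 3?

Sorted (descending): 1430, 1430, 869, 869, 790, 623, 492, 388
The 2 values of 1430 occupy positions 1–2 → average rank (1+2)/2 = 1.5.
The 2 values of 869 occupy positions 3–4 → average rank (3+4)/2 = 3.5.
Ranks ≤ 3: {1.5, 1.5} → 2 values.

2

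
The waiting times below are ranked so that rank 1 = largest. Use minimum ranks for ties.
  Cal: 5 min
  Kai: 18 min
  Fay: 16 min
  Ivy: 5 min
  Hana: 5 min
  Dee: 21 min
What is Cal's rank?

Sorted (descending): 21, 18, 16, 5, 5, 5
The 3 values of 5 occupy positions 4–6 → each gets rank 4.
Cal has value 5 min → rank 4.

4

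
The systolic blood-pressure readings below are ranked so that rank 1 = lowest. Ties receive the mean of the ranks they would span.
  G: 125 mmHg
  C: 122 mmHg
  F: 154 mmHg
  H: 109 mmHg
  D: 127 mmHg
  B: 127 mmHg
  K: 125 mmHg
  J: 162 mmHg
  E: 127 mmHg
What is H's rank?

Sorted (ascending): 109, 122, 125, 125, 127, 127, 127, 154, 162
The 2 values of 125 occupy positions 3–4 → average rank (3+4)/2 = 3.5.
The 3 values of 127 occupy positions 5–7 → average rank 6.
H has value 109 mmHg → rank 1.

1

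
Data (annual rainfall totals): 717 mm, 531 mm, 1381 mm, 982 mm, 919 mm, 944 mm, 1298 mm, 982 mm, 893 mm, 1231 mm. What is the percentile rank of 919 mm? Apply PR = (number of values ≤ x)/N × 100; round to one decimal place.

40.0

N = 10.
Strictly below 919: 3. Equal to 919: 1.
PR = 4/10 × 100 = 40.0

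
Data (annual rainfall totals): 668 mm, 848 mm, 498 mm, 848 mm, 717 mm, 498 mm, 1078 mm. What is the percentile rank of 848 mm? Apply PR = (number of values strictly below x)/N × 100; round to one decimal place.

57.1

N = 7.
Strictly below 848: 4. Equal to 848: 2.
PR = 4/7 × 100 = 57.1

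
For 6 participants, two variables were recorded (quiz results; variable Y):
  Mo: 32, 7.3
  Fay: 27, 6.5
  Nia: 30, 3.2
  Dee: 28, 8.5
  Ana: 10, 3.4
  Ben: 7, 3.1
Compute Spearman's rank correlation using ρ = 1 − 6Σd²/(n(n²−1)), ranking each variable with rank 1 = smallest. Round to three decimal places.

Ranks of variable 1: 6, 3, 5, 4, 2, 1
Ranks of variable 2: 5, 4, 2, 6, 3, 1
d = r₁ − r₂: 1, -1, 3, -2, -1, 0
d²: 1, 1, 9, 4, 1, 0; Σd² = 16
ρ = 1 − 6·16/(6·35) = 1 − 96/210 = 0.543

0.543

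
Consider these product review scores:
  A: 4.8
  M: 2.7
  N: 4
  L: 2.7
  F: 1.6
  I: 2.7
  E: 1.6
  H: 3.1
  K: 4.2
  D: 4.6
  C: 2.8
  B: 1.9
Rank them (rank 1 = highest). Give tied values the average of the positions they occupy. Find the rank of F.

11.5

Sorted (descending): 4.8, 4.6, 4.2, 4, 3.1, 2.8, 2.7, 2.7, 2.7, 1.9, 1.6, 1.6
The 3 values of 2.7 occupy positions 7–9 → average rank 8.
The 2 values of 1.6 occupy positions 11–12 → average rank (11+12)/2 = 11.5.
F has value 1.6 → rank 11.5.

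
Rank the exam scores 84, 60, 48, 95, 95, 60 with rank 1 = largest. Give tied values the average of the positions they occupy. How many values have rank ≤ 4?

Sorted (descending): 95, 95, 84, 60, 60, 48
The 2 values of 95 occupy positions 1–2 → average rank (1+2)/2 = 1.5.
The 2 values of 60 occupy positions 4–5 → average rank (4+5)/2 = 4.5.
Ranks ≤ 4: {1.5, 1.5, 3} → 3 values.

3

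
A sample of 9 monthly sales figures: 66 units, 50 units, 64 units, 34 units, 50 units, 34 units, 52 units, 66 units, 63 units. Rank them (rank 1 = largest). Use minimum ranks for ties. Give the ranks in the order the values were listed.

1, 6, 3, 8, 6, 8, 5, 1, 4

Sorted (descending): 66, 66, 64, 63, 52, 50, 50, 34, 34
The 2 values of 66 occupy positions 1–2 → each gets rank 1.
The 2 values of 50 occupy positions 6–7 → each gets rank 6.
The 2 values of 34 occupy positions 8–9 → each gets rank 8.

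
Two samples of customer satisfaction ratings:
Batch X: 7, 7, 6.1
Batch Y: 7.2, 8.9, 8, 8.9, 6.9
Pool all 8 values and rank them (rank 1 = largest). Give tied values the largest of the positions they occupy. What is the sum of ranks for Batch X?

20

Sorted (descending): 8.9, 8.9, 8, 7.2, 7, 7, 6.9, 6.1
The 2 values of 8.9 occupy positions 1–2 → each gets rank 2.
The 2 values of 7 occupy positions 5–6 → each gets rank 6.
Batch X values → pooled ranks: 7→6, 7→6, 6.1→8
Rank sum = 6 + 6 + 8 = 20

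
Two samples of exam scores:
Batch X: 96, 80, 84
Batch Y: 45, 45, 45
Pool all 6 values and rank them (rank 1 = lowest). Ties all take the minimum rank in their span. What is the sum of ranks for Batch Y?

Sorted (ascending): 45, 45, 45, 80, 84, 96
The 3 values of 45 occupy positions 1–3 → each gets rank 1.
Batch Y values → pooled ranks: 45→1, 45→1, 45→1
Rank sum = 1 + 1 + 1 = 3

3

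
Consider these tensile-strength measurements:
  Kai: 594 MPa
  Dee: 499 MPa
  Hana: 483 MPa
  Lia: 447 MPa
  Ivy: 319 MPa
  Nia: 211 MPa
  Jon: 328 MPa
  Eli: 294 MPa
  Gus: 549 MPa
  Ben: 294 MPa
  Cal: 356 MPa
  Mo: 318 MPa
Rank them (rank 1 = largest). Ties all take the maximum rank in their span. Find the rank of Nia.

Sorted (descending): 594, 549, 499, 483, 447, 356, 328, 319, 318, 294, 294, 211
The 2 values of 294 occupy positions 10–11 → each gets rank 11.
Nia has value 211 MPa → rank 12.

12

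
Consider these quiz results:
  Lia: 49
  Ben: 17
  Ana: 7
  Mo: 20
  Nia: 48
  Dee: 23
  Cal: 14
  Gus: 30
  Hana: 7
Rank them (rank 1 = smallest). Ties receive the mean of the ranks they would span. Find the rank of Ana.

Sorted (ascending): 7, 7, 14, 17, 20, 23, 30, 48, 49
The 2 values of 7 occupy positions 1–2 → average rank (1+2)/2 = 1.5.
Ana has value 7 → rank 1.5.

1.5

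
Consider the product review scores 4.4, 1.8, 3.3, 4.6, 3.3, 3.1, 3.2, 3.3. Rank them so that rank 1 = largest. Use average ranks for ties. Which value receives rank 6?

3.2

Sorted (descending): 4.6, 4.4, 3.3, 3.3, 3.3, 3.2, 3.1, 1.8
The 3 values of 3.3 occupy positions 3–5 → average rank 4.
Rank 6 → value 3.2.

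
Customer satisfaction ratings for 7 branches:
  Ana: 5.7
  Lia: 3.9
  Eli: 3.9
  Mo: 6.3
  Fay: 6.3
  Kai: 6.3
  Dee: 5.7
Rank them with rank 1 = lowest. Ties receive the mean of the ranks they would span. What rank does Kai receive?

6

Sorted (ascending): 3.9, 3.9, 5.7, 5.7, 6.3, 6.3, 6.3
The 2 values of 3.9 occupy positions 1–2 → average rank (1+2)/2 = 1.5.
The 2 values of 5.7 occupy positions 3–4 → average rank (3+4)/2 = 3.5.
The 3 values of 6.3 occupy positions 5–7 → average rank 6.
Kai has value 6.3 → rank 6.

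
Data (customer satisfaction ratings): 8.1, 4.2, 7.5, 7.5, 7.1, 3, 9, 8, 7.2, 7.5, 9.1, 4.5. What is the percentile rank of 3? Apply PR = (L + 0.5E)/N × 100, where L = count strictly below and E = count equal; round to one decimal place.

N = 12.
Strictly below 3: 0. Equal to 3: 1.
PR = (0 + 0.5·1)/12 × 100 = 4.2

4.2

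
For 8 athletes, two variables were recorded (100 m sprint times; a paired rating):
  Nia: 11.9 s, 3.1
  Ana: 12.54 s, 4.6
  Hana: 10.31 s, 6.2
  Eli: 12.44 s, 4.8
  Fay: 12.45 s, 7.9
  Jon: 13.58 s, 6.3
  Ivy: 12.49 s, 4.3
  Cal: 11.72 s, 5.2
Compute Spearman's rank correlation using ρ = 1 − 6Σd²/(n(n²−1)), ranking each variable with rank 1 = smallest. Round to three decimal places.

0.048

Ranks of variable 1: 3, 7, 1, 4, 5, 8, 6, 2
Ranks of variable 2: 1, 3, 6, 4, 8, 7, 2, 5
d = r₁ − r₂: 2, 4, -5, 0, -3, 1, 4, -3
d²: 4, 16, 25, 0, 9, 1, 16, 9; Σd² = 80
ρ = 1 − 6·80/(8·63) = 1 − 480/504 = 0.048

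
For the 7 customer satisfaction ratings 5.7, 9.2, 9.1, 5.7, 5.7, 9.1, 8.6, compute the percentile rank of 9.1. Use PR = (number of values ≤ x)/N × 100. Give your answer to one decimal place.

85.7

N = 7.
Strictly below 9.1: 4. Equal to 9.1: 2.
PR = 6/7 × 100 = 85.7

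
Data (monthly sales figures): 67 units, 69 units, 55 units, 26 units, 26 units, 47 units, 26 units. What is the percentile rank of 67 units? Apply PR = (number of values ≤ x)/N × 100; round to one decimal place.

N = 7.
Strictly below 67: 5. Equal to 67: 1.
PR = 6/7 × 100 = 85.7

85.7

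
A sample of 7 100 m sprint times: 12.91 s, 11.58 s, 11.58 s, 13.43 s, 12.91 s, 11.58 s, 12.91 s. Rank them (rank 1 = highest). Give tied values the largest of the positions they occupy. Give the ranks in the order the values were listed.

Sorted (descending): 13.43, 12.91, 12.91, 12.91, 11.58, 11.58, 11.58
The 3 values of 12.91 occupy positions 2–4 → each gets rank 4.
The 3 values of 11.58 occupy positions 5–7 → each gets rank 7.

4, 7, 7, 1, 4, 7, 4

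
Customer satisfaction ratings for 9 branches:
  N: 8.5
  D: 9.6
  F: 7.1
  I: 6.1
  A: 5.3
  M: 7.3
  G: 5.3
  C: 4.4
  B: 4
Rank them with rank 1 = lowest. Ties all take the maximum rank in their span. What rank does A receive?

4

Sorted (ascending): 4, 4.4, 5.3, 5.3, 6.1, 7.1, 7.3, 8.5, 9.6
The 2 values of 5.3 occupy positions 3–4 → each gets rank 4.
A has value 5.3 → rank 4.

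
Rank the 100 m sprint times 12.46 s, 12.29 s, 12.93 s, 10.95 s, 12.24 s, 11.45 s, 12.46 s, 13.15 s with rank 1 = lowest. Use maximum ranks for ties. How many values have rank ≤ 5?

4

Sorted (ascending): 10.95, 11.45, 12.24, 12.29, 12.46, 12.46, 12.93, 13.15
The 2 values of 12.46 occupy positions 5–6 → each gets rank 6.
Ranks ≤ 5: {1, 2, 3, 4} → 4 values.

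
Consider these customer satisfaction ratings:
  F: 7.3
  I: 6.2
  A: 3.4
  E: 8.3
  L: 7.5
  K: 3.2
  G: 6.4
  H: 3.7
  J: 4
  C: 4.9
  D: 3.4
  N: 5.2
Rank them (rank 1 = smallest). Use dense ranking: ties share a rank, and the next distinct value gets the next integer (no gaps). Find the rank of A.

2

Sorted (ascending): 3.2, 3.4, 3.4, 3.7, 4, 4.9, 5.2, 6.2, 6.4, 7.3, 7.5, 8.3
The 2 values of 3.4 share dense rank 2.
Remaining distinct values take the next consecutive integers.
A has value 3.4 → rank 2.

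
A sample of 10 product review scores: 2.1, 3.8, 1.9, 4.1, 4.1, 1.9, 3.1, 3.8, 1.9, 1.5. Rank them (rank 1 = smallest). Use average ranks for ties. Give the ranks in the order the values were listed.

Sorted (ascending): 1.5, 1.9, 1.9, 1.9, 2.1, 3.1, 3.8, 3.8, 4.1, 4.1
The 3 values of 1.9 occupy positions 2–4 → average rank 3.
The 2 values of 3.8 occupy positions 7–8 → average rank (7+8)/2 = 7.5.
The 2 values of 4.1 occupy positions 9–10 → average rank (9+10)/2 = 9.5.

5, 7.5, 3, 9.5, 9.5, 3, 6, 7.5, 3, 1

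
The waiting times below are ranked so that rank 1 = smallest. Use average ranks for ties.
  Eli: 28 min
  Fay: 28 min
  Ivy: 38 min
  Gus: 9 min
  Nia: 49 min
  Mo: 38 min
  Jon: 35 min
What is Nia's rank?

7

Sorted (ascending): 9, 28, 28, 35, 38, 38, 49
The 2 values of 28 occupy positions 2–3 → average rank (2+3)/2 = 2.5.
The 2 values of 38 occupy positions 5–6 → average rank (5+6)/2 = 5.5.
Nia has value 49 min → rank 7.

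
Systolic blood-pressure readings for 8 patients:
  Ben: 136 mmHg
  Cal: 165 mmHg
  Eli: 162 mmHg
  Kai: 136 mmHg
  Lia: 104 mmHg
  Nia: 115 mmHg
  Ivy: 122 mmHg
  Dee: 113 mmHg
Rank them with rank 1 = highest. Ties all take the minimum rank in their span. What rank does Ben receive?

Sorted (descending): 165, 162, 136, 136, 122, 115, 113, 104
The 2 values of 136 occupy positions 3–4 → each gets rank 3.
Ben has value 136 mmHg → rank 3.

3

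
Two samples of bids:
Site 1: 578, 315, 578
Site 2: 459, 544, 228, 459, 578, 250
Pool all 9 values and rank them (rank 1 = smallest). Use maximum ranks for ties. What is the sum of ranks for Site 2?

28

Sorted (ascending): 228, 250, 315, 459, 459, 544, 578, 578, 578
The 2 values of 459 occupy positions 4–5 → each gets rank 5.
The 3 values of 578 occupy positions 7–9 → each gets rank 9.
Site 2 values → pooled ranks: 459→5, 544→6, 228→1, 459→5, 578→9, 250→2
Rank sum = 5 + 6 + 1 + 5 + 9 + 2 = 28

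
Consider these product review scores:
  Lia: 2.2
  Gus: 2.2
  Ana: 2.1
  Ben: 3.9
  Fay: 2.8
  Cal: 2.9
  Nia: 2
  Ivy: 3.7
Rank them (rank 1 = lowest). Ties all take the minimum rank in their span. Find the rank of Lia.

3

Sorted (ascending): 2, 2.1, 2.2, 2.2, 2.8, 2.9, 3.7, 3.9
The 2 values of 2.2 occupy positions 3–4 → each gets rank 3.
Lia has value 2.2 → rank 3.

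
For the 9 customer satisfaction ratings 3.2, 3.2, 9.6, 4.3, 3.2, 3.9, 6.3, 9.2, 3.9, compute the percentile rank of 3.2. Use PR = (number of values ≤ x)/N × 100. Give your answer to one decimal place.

33.3

N = 9.
Strictly below 3.2: 0. Equal to 3.2: 3.
PR = 3/9 × 100 = 33.3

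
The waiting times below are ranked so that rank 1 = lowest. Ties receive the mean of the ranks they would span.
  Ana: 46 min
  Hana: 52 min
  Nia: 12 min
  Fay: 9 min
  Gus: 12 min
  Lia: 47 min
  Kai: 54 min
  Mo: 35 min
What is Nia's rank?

2.5

Sorted (ascending): 9, 12, 12, 35, 46, 47, 52, 54
The 2 values of 12 occupy positions 2–3 → average rank (2+3)/2 = 2.5.
Nia has value 12 min → rank 2.5.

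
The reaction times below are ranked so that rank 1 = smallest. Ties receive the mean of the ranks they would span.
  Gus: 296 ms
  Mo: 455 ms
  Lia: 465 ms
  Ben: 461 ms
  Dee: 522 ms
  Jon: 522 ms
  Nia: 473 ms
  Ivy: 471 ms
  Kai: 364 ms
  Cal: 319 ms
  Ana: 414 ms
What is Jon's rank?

10.5

Sorted (ascending): 296, 319, 364, 414, 455, 461, 465, 471, 473, 522, 522
The 2 values of 522 occupy positions 10–11 → average rank (10+11)/2 = 10.5.
Jon has value 522 ms → rank 10.5.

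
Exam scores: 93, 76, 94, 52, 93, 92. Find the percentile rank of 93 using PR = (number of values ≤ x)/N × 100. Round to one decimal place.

N = 6.
Strictly below 93: 3. Equal to 93: 2.
PR = 5/6 × 100 = 83.3

83.3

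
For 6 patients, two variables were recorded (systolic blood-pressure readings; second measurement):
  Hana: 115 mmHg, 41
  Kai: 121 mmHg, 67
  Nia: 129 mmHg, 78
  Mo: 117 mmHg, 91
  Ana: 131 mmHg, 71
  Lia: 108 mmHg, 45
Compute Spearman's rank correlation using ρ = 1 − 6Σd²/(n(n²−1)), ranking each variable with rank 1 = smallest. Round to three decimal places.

Ranks of variable 1: 2, 4, 5, 3, 6, 1
Ranks of variable 2: 1, 3, 5, 6, 4, 2
d = r₁ − r₂: 1, 1, 0, -3, 2, -1
d²: 1, 1, 0, 9, 4, 1; Σd² = 16
ρ = 1 − 6·16/(6·35) = 1 − 96/210 = 0.543

0.543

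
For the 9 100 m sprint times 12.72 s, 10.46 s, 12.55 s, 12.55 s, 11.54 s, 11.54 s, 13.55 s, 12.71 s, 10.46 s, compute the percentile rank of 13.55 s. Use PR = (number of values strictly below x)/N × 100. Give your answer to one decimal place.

N = 9.
Strictly below 13.55: 8. Equal to 13.55: 1.
PR = 8/9 × 100 = 88.9

88.9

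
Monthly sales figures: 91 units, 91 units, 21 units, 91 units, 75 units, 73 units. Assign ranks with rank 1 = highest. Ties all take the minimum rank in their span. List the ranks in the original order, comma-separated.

1, 1, 6, 1, 4, 5

Sorted (descending): 91, 91, 91, 75, 73, 21
The 3 values of 91 occupy positions 1–3 → each gets rank 1.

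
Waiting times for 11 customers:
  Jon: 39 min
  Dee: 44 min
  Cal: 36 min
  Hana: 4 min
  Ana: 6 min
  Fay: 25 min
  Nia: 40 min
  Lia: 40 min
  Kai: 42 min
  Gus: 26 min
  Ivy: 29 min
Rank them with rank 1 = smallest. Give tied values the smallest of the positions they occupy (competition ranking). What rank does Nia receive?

8

Sorted (ascending): 4, 6, 25, 26, 29, 36, 39, 40, 40, 42, 44
The 2 values of 40 occupy positions 8–9 → each gets rank 8.
Nia has value 40 min → rank 8.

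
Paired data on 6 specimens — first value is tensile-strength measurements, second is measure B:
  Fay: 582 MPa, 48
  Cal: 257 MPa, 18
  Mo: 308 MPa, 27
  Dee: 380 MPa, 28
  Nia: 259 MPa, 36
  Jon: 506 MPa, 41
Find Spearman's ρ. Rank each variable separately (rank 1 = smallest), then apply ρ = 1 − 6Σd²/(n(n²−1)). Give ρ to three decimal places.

Ranks of variable 1: 6, 1, 3, 4, 2, 5
Ranks of variable 2: 6, 1, 2, 3, 4, 5
d = r₁ − r₂: 0, 0, 1, 1, -2, 0
d²: 0, 0, 1, 1, 4, 0; Σd² = 6
ρ = 1 − 6·6/(6·35) = 1 − 36/210 = 0.829

0.829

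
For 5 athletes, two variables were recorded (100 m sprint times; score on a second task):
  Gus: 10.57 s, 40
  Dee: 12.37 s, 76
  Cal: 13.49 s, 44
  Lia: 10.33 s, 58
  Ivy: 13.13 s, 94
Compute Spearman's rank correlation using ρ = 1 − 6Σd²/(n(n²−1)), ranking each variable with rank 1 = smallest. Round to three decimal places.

Ranks of variable 1: 2, 3, 5, 1, 4
Ranks of variable 2: 1, 4, 2, 3, 5
d = r₁ − r₂: 1, -1, 3, -2, -1
d²: 1, 1, 9, 4, 1; Σd² = 16
ρ = 1 − 6·16/(5·24) = 1 − 96/120 = 0.200

0.200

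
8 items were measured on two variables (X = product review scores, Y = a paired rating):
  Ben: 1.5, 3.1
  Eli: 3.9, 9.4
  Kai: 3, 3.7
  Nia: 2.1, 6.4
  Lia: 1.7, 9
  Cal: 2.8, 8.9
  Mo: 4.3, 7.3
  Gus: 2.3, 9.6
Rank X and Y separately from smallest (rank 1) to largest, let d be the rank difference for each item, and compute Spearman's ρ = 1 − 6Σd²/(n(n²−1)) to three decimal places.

0.238

Ranks of variable 1: 1, 7, 6, 3, 2, 5, 8, 4
Ranks of variable 2: 1, 7, 2, 3, 6, 5, 4, 8
d = r₁ − r₂: 0, 0, 4, 0, -4, 0, 4, -4
d²: 0, 0, 16, 0, 16, 0, 16, 16; Σd² = 64
ρ = 1 − 6·64/(8·63) = 1 − 384/504 = 0.238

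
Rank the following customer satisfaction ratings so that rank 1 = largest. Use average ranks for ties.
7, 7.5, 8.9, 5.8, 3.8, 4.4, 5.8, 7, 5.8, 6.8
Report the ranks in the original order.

Sorted (descending): 8.9, 7.5, 7, 7, 6.8, 5.8, 5.8, 5.8, 4.4, 3.8
The 2 values of 7 occupy positions 3–4 → average rank (3+4)/2 = 3.5.
The 3 values of 5.8 occupy positions 6–8 → average rank 7.

3.5, 2, 1, 7, 10, 9, 7, 3.5, 7, 5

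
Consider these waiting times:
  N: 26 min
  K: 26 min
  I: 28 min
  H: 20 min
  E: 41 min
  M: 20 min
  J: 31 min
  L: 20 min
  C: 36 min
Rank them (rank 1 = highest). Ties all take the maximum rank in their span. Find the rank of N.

6

Sorted (descending): 41, 36, 31, 28, 26, 26, 20, 20, 20
The 2 values of 26 occupy positions 5–6 → each gets rank 6.
The 3 values of 20 occupy positions 7–9 → each gets rank 9.
N has value 26 min → rank 6.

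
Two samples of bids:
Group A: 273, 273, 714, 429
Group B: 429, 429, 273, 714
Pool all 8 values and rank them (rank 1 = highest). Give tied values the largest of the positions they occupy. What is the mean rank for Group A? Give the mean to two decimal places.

5.75

Sorted (descending): 714, 714, 429, 429, 429, 273, 273, 273
The 2 values of 714 occupy positions 1–2 → each gets rank 2.
The 3 values of 429 occupy positions 3–5 → each gets rank 5.
The 3 values of 273 occupy positions 6–8 → each gets rank 8.
Group A values → pooled ranks: 273→8, 273→8, 714→2, 429→5
Mean rank = (8 + 8 + 2 + 5) / 4 = 5.75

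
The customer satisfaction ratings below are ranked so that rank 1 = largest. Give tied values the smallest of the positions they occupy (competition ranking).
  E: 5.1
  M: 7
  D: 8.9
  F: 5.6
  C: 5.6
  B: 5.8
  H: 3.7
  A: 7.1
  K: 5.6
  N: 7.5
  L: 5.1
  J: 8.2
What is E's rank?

10

Sorted (descending): 8.9, 8.2, 7.5, 7.1, 7, 5.8, 5.6, 5.6, 5.6, 5.1, 5.1, 3.7
The 3 values of 5.6 occupy positions 7–9 → each gets rank 7.
The 2 values of 5.1 occupy positions 10–11 → each gets rank 10.
E has value 5.1 → rank 10.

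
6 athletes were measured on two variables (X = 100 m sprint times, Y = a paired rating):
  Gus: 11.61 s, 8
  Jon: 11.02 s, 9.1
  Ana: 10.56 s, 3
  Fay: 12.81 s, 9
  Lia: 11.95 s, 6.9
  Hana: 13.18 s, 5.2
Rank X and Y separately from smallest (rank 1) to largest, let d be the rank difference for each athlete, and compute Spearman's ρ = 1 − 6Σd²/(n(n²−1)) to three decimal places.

Ranks of variable 1: 3, 2, 1, 5, 4, 6
Ranks of variable 2: 4, 6, 1, 5, 3, 2
d = r₁ − r₂: -1, -4, 0, 0, 1, 4
d²: 1, 16, 0, 0, 1, 16; Σd² = 34
ρ = 1 − 6·34/(6·35) = 1 − 204/210 = 0.029

0.029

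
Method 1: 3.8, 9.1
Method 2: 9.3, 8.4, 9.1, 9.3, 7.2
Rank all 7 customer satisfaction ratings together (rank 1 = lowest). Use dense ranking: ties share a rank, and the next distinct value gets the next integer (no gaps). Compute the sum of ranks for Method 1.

Sorted (ascending): 3.8, 7.2, 8.4, 9.1, 9.1, 9.3, 9.3
The 2 values of 9.1 share dense rank 4.
The 2 values of 9.3 share dense rank 5.
Remaining distinct values take the next consecutive integers.
Method 1 values → pooled ranks: 3.8→1, 9.1→4
Rank sum = 1 + 4 = 5

5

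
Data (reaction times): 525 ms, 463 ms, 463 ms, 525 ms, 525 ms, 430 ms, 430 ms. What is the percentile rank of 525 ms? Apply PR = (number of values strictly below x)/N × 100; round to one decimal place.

N = 7.
Strictly below 525: 4. Equal to 525: 3.
PR = 4/7 × 100 = 57.1

57.1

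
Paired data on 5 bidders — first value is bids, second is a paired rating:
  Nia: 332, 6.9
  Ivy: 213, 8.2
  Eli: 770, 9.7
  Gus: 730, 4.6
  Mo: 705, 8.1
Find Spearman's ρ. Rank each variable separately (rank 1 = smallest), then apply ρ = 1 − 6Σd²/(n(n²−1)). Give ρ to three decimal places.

0.100

Ranks of variable 1: 2, 1, 5, 4, 3
Ranks of variable 2: 2, 4, 5, 1, 3
d = r₁ − r₂: 0, -3, 0, 3, 0
d²: 0, 9, 0, 9, 0; Σd² = 18
ρ = 1 − 6·18/(5·24) = 1 − 108/120 = 0.100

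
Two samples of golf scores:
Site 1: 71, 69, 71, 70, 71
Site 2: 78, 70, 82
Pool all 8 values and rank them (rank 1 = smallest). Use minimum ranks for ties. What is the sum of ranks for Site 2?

Sorted (ascending): 69, 70, 70, 71, 71, 71, 78, 82
The 2 values of 70 occupy positions 2–3 → each gets rank 2.
The 3 values of 71 occupy positions 4–6 → each gets rank 4.
Site 2 values → pooled ranks: 78→7, 70→2, 82→8
Rank sum = 7 + 2 + 8 = 17

17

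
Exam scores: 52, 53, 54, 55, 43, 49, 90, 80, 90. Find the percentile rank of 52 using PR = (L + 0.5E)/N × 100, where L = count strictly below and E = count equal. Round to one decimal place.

27.8

N = 9.
Strictly below 52: 2. Equal to 52: 1.
PR = (2 + 0.5·1)/9 × 100 = 27.8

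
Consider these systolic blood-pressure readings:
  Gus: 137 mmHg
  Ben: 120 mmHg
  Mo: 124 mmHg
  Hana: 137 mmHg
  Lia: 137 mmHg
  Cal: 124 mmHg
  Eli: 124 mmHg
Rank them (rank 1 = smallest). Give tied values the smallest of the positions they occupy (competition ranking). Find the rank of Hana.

Sorted (ascending): 120, 124, 124, 124, 137, 137, 137
The 3 values of 124 occupy positions 2–4 → each gets rank 2.
The 3 values of 137 occupy positions 5–7 → each gets rank 5.
Hana has value 137 mmHg → rank 5.

5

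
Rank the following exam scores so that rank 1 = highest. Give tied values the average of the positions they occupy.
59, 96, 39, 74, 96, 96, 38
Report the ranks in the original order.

5, 2, 6, 4, 2, 2, 7

Sorted (descending): 96, 96, 96, 74, 59, 39, 38
The 3 values of 96 occupy positions 1–3 → average rank 2.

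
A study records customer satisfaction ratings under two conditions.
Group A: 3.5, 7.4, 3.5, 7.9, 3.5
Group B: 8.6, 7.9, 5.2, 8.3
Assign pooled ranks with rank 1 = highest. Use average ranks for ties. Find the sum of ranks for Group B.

Sorted (descending): 8.6, 8.3, 7.9, 7.9, 7.4, 5.2, 3.5, 3.5, 3.5
The 2 values of 7.9 occupy positions 3–4 → average rank (3+4)/2 = 3.5.
The 3 values of 3.5 occupy positions 7–9 → average rank 8.
Group B values → pooled ranks: 8.6→1, 7.9→3.5, 5.2→6, 8.3→2
Rank sum = 1 + 3.5 + 6 + 2 = 12.5

12.5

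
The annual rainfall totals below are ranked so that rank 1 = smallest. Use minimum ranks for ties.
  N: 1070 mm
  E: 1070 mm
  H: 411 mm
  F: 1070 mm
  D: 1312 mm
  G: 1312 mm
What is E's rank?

Sorted (ascending): 411, 1070, 1070, 1070, 1312, 1312
The 3 values of 1070 occupy positions 2–4 → each gets rank 2.
The 2 values of 1312 occupy positions 5–6 → each gets rank 5.
E has value 1070 mm → rank 2.

2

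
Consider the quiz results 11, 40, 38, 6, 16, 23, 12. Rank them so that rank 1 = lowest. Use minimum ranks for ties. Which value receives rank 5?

Sorted (ascending): 6, 11, 12, 16, 23, 38, 40
No ties — each value takes its position as its rank.
Rank 5 → value 23.

23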